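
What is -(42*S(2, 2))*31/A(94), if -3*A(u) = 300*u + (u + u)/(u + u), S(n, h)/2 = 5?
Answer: 39060/28201 ≈ 1.3851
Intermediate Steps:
S(n, h) = 10 (S(n, h) = 2*5 = 10)
A(u) = -⅓ - 100*u (A(u) = -(300*u + (u + u)/(u + u))/3 = -(300*u + (2*u)/((2*u)))/3 = -(300*u + (2*u)*(1/(2*u)))/3 = -(300*u + 1)/3 = -(1 + 300*u)/3 = -⅓ - 100*u)
-(42*S(2, 2))*31/A(94) = -(42*10)*31/(-⅓ - 100*94) = -420*31/(-⅓ - 9400) = -13020/(-28201/3) = -13020*(-3)/28201 = -1*(-39060/28201) = 39060/28201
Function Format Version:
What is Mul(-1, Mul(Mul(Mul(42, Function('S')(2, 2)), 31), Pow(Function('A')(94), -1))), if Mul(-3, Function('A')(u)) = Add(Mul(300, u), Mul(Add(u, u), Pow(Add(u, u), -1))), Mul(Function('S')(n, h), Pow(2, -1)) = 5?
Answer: Rational(39060, 28201) ≈ 1.3851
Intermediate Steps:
Function('S')(n, h) = 10 (Function('S')(n, h) = Mul(2, 5) = 10)
Function('A')(u) = Add(Rational(-1, 3), Mul(-100, u)) (Function('A')(u) = Mul(Rational(-1, 3), Add(Mul(300, u), Mul(Add(u, u), Pow(Add(u, u), -1)))) = Mul(Rational(-1, 3), Add(Mul(300, u), Mul(Mul(2, u), Pow(Mul(2, u), -1)))) = Mul(Rational(-1, 3), Add(Mul(300, u), Mul(Mul(2, u), Mul(Rational(1, 2), Pow(u, -1))))) = Mul(Rational(-1, 3), Add(Mul(300, u), 1)) = Mul(Rational(-1, 3), Add(1, Mul(300, u))) = Add(Rational(-1, 3), Mul(-100, u)))
Mul(-1, Mul(Mul(Mul(42, Function('S')(2, 2)), 31), Pow(Function('A')(94), -1))) = Mul(-1, Mul(Mul(Mul(42, 10), 31), Pow(Add(Rational(-1, 3), Mul(-100, 94)), -1))) = Mul(-1, Mul(Mul(420, 31), Pow(Add(Rational(-1, 3), -9400), -1))) = Mul(-1, Mul(13020, Pow(Rational(-28201, 3), -1))) = Mul(-1, Mul(13020, Rational(-3, 28201))) = Mul(-1, Rational(-39060, 28201)) = Rational(39060, 28201)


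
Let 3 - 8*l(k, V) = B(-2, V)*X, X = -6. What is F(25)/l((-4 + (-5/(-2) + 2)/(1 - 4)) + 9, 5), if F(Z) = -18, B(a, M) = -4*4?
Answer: 48/31 ≈ 1.5484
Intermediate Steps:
B(a, M) = -16
l(k, V) = -93/8 (l(k, V) = 3/8 - (-2)*(-6) = 3/8 - 1/8*96 = 3/8 - 12 = -93/8)
F(25)/l((-4 + (-5/(-2) + 2)/(1 - 4)) + 9, 5) = -18/(-93/8) = -18*(-8/93) = 48/31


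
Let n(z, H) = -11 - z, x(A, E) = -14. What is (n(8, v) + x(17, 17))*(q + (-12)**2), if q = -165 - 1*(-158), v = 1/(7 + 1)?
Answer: -4521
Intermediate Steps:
v = 1/8 ≈ 0.12500
q = -7 (q = -165 + 158 = -7)
(n(8, v) + x(17, 17))*(q + (-12)**2) = ((-11 - 1*8) - 14)*(-7 + (-12)**2) = ((-11 - 8) - 14)*(-7 + 144) = (-19 - 14)*137 = -33*137 = -4521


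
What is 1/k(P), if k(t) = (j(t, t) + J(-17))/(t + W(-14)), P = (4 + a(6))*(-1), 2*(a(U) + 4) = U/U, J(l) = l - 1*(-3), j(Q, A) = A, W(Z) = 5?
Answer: -9/29 ≈ -0.31034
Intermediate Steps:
J(l) = 3 + l (J(l) = l + 3 = 3 + l)
a(U) = -7/2 (a(U) = -4 + (U/U)/2 = -4 + (½)*1 = -4 + ½ = -7/2)
P = -½ (P = (4 - 7/2)*(-1) = (½)*(-1) = -½ ≈ -0.50000)
k(t) = (-14 + t)/(5 + t) (k(t) = (t + (3 - 17))/(t + 5) = (t - 14)/(5 + t) = (-14 + t)/(5 + t))
1/k(P) = 1/((-14 - ½)/(5 - ½)) = 1/(-29/2/(9/2)) = 1/((2/9)*(-29/2)) = 1/(-29/9) = -9/29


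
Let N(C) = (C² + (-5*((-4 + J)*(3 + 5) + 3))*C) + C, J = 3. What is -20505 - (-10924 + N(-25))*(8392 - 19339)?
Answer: -119879208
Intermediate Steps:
N(C) = C² + 26*C (N(C) = (C² + (-5*((-4 + 3)*(3 + 5) + 3))*C) + C = (C² + (-5*(-1*8 + 3))*C) + C = (C² + (-5*(-8 + 3))*C) + C = (C² + (-5*(-5))*C) + C = (C² + 25*C) + C = C² + 26*C)
-20505 - (-10924 + N(-25))*(8392 - 19339) = -20505 - (-10924 - 25*(26 - 25))*(8392 - 19339) = -20505 - (-10924 - 25*1)*(-10947) = -20505 - (-10924 - 25)*(-10947) = -20505 - (-10949)*(-10947) = -20505 - 1*119858703 = -20505 - 119858703 = -119879208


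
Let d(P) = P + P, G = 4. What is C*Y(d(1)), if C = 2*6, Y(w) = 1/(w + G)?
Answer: 2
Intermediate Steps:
d(P) = 2*P
Y(w) = 1/(4 + w) (Y(w) = 1/(w + 4) = 1/(4 + w))
C = 12
C*Y(d(1)) = 12/(4 + 2*1) = 12/(4 + 2) = 12/6 = 12*(⅙) = 2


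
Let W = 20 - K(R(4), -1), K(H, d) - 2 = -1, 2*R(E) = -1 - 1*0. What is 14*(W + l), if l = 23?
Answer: 588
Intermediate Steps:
R(E) = -½ (R(E) = (-1 - 1*0)/2 = (-1 + 0)/2 = (½)*(-1) = -½)
K(H, d) = 1 (K(H, d) = 2 - 1 = 1)
W = 19 (W = 20 - 1*1 = 20 - 1 = 19)
14*(W + l) = 14*(19 + 23) = 14*42 = 588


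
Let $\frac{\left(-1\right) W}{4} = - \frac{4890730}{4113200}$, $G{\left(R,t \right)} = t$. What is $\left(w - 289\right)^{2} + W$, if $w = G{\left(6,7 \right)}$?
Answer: $\frac{629072461}{7910} \approx 79529.0$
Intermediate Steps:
$W = \frac{37621}{7910}$ ($W = - 4 \left(- \frac{4890730}{4113200}\right) = - 4 \left(\left(-4890730\right) \frac{1}{4113200}\right) = \left(-4\right) \left(- \frac{37621}{31640}\right) = \frac{37621}{7910} \approx 4.7561$)
$w = 7$
$\left(w - 289\right)^{2} + W = \left(7 - 289\right)^{2} + \frac{37621}{7910} = \left(-282\right)^{2} + \frac{37621}{7910} = 79524 + \frac{37621}{7910} = \frac{629072461}{7910}$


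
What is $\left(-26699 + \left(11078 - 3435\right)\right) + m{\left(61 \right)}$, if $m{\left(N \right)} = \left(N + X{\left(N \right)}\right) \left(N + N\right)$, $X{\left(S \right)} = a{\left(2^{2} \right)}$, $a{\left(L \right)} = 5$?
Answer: $-11004$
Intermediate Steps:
$X{\left(S \right)} = 5$
$m{\left(N \right)} = 2 N \left(5 + N\right)$ ($m{\left(N \right)} = \left(N + 5\right) \left(N + N\right) = \left(5 + N\right) 2 N = 2 N \left(5 + N\right)$)
$\left(-26699 + \left(11078 - 3435\right)\right) + m{\left(61 \right)} = \left(-26699 + \left(11078 - 3435\right)\right) + 2 \cdot 61 \left(5 + 61\right) = \left(-26699 + 7643\right) + 2 \cdot 61 \cdot 66 = -19056 + 8052 = -11004$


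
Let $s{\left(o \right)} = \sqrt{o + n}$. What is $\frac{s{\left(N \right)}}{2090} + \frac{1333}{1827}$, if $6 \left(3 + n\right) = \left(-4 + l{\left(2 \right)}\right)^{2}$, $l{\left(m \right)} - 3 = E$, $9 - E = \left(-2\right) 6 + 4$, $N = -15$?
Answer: $\frac{1333}{1827} + \frac{\sqrt{222}}{6270} \approx 0.73199$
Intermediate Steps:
$E = 17$ ($E = 9 - \left(\left(-2\right) 6 + 4\right) = 9 - \left(-12 + 4\right) = 9 - -8 = 9 + 8 = 17$)
$l{\left(m \right)} = 20$ ($l{\left(m \right)} = 3 + 17 = 20$)
$n = \frac{119}{3}$ ($n = -3 + \frac{\left(-4 + 20\right)^{2}}{6} = -3 + \frac{16^{2}}{6} = -3 + \frac{1}{6} \cdot 256 = -3 + \frac{128}{3} = \frac{119}{3} \approx 39.667$)
$s{\left(o \right)} = \sqrt{\frac{119}{3} + o}$ ($s{\left(o \right)} = \sqrt{o + \frac{119}{3}} = \sqrt{\frac{119}{3} + o}$)
$\frac{s{\left(N \right)}}{2090} + \frac{1333}{1827} = \frac{\frac{1}{3} \sqrt{357 + 9 \left(-15\right)}}{2090} + \frac{1333}{1827} = \frac{\sqrt{357 - 135}}{3} \cdot \frac{1}{2090} + 1333 \cdot \frac{1}{1827} = \frac{\sqrt{222}}{3} \cdot \frac{1}{2090} + \frac{1333}{1827} = \frac{\sqrt{222}}{6270} + \frac{1333}{1827} = \frac{1333}{1827} + \frac{\sqrt{222}}{6270}$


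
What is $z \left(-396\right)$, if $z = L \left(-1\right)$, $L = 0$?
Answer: $0$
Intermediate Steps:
$z = 0$ ($z = 0 \left(-1\right) = 0$)
$z \left(-396\right) = 0 \left(-396\right) = 0$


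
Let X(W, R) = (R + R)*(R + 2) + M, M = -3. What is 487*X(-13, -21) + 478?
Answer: 387643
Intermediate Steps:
X(W, R) = -3 + 2*R*(2 + R) (X(W, R) = (R + R)*(R + 2) - 3 = (2*R)*(2 + R) - 3 = 2*R*(2 + R) - 3 = -3 + 2*R*(2 + R))
487*X(-13, -21) + 478 = 487*(-3 + 2*(-21)² + 4*(-21)) + 478 = 487*(-3 + 2*441 - 84) + 478 = 487*(-3 + 882 - 84) + 478 = 487*795 + 478 = 387165 + 478 = 387643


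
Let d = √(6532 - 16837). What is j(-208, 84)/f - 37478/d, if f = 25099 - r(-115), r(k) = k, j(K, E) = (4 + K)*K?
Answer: 21216/12607 + 37478*I*√1145/3435 ≈ 1.6829 + 369.19*I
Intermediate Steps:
j(K, E) = K*(4 + K)
d = 3*I*√1145 (d = √(-10305) = 3*I*√1145 ≈ 101.51*I)
f = 25214 (f = 25099 - 1*(-115) = 25099 + 115 = 25214)
j(-208, 84)/f - 37478/d = -208*(4 - 208)/25214 - 37478*(-I*√1145/3435) = -208*(-204)*(1/25214) - (-37478)*I*√1145/3435 = 42432*(1/25214) + 37478*I*√1145/3435 = 21216/12607 + 37478*I*√1145/3435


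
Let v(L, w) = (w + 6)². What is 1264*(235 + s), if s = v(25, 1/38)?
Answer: 123802796/361 ≈ 3.4294e+5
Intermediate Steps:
v(L, w) = (6 + w)²
s = 52441/1444 (s = (6 + 1/38)² = (229/38)² = 52441/1444 ≈ 36.316)
1264*(235 + s) = 1264*(235 + 52441/1444) = 1264*(391781/1444) = 123802796/361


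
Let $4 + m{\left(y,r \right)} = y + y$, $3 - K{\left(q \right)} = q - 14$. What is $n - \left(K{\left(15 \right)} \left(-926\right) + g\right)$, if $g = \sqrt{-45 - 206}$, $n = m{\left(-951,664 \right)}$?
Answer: $-54 - i \sqrt{251} \approx -54.0 - 15.843 i$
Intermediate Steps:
$K{\left(q \right)} = 17 - q$ ($K{\left(q \right)} = 3 - \left(q - 14\right) = 3 - \left(-14 + q\right) = 17 - q$)
$m{\left(y,r \right)} = -4 + 2 y$ ($m{\left(y,r \right)} = -4 + \left(y + y\right) = -4 + 2 y$)
$n = -1906$ ($n = -4 + 2 \left(-951\right) = -4 - 1902 = -1906$)
$g = i \sqrt{251}$ ($g = \sqrt{-251} = i \sqrt{251} \approx 15.843 i$)
$n - \left(K{\left(15 \right)} \left(-926\right) + g\right) = -1906 - \left(\left(17 - 15\right) \left(-926\right) + i \sqrt{251}\right) = -1906 - \left(2 \left(-926\right) + i \sqrt{251}\right) = -1906 - \left(-1852 + i \sqrt{251}\right) = -1906 + \left(1852 - i \sqrt{251}\right) = -54 - i \sqrt{251}$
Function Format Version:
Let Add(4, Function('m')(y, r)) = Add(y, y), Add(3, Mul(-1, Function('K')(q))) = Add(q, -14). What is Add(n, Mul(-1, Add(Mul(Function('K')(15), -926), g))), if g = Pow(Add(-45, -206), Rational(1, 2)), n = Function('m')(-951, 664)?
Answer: Add(-54, Mul(-1, I, Pow(251, Rational(1, 2)))) ≈ Add(-54.000, Mul(-15.843, I))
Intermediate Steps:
Function('K')(q) = Add(17, Mul(-1, q)) (Function('K')(q) = Add(3, Mul(-1, Add(q, -14))) = Add(3, Mul(-1, Add(-14, q))) = Add(3, Add(14, Mul(-1, q))) = Add(17, Mul(-1, q)))
Function('m')(y, r) = Add(-4, Mul(2, y)) (Function('m')(y, r) = Add(-4, Add(y, y)) = Add(-4, Mul(2, y)))
n = -1906 (n = Add(-4, Mul(2, -951)) = Add(-4, -1902) = -1906)
g = Mul(I, Pow(251, Rational(1, 2))) (g = Pow(-251, Rational(1, 2)) = Mul(I, Pow(251, Rational(1, 2))) ≈ Mul(15.843, I))
Add(n, Mul(-1, Add(Mul(Function('K')(15), -926), g))) = Add(-1906, Mul(-1, Add(Mul(Add(17, Mul(-1, 15)), -926), Mul(I, Pow(251, Rational(1, 2)))))) = Add(-1906, Mul(-1, Add(Mul(Add(17, -15), -926), Mul(I, Pow(251, Rational(1, 2)))))) = Add(-1906, Mul(-1, Add(Mul(2, -926), Mul(I, Pow(251, Rational(1, 2)))))) = Add(-1906, Mul(-1, Add(-1852, Mul(I, Pow(251, Rational(1, 2)))))) = Add(-1906, Add(1852, Mul(-1, I, Pow(251, Rational(1, 2))))) = Add(-54, Mul(-1, I, Pow(251, Rational(1, 2))))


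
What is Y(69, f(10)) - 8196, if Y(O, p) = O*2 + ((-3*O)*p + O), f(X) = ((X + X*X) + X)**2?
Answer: -2988789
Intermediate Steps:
f(X) = (X**2 + 2*X)**2 (f(X) = ((X + X**2) + X)**2 = (X**2 + 2*X)**2)
Y(O, p) = 3*O - 3*O*p (Y(O, p) = 2*O + (-3*O*p + O) = 2*O + (O - 3*O*p) = 3*O - 3*O*p)
Y(69, f(10)) - 8196 = 3*69*(1 - 10**2*(2 + 10)**2) - 8196 = 3*69*(1 - 100*12**2) - 8196 = 3*69*(1 - 100*144) - 8196 = 3*69*(1 - 1*14400) - 8196 = 3*69*(1 - 14400) - 8196 = 3*69*(-14399) - 8196 = -2980593 - 8196 = -2988789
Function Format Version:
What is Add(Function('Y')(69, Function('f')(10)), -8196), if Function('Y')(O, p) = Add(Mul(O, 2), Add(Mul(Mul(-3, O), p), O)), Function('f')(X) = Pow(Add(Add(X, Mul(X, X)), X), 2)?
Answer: -2988789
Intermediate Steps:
Function('f')(X) = Pow(Add(Pow(X, 2), Mul(2, X)), 2) (Function('f')(X) = Pow(Add(Add(X, Pow(X, 2)), X), 2) = Pow(Add(Pow(X, 2), Mul(2, X)), 2))
Function('Y')(O, p) = Add(Mul(3, O), Mul(-3, O, p)) (Function('Y')(O, p) = Add(Mul(2, O), Add(Mul(-3, O, p), O)) = Add(Mul(2, O), Add(O, Mul(-3, O, p))) = Add(Mul(3, O), Mul(-3, O, p)))
Add(Function('Y')(69, Function('f')(10)), -8196) = Add(Mul(3, 69, Add(1, Mul(-1, Mul(Pow(10, 2), Pow(Add(2, 10), 2))))), -8196) = Add(Mul(3, 69, Add(1, Mul(-1, Mul(100, Pow(12, 2))))), -8196) = Add(Mul(3, 69, Add(1, Mul(-1, Mul(100, 144)))), -8196) = Add(Mul(3, 69, Add(1, Mul(-1, 14400))), -8196) = Add(Mul(3, 69, Add(1, -14400)), -8196) = Add(Mul(3, 69, -14399), -8196) = Add(-2980593, -8196) = -2988789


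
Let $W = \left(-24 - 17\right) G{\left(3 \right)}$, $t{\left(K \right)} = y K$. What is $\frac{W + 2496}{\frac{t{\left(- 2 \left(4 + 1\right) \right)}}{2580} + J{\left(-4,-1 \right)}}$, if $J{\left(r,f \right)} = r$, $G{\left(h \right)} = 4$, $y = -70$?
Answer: $- \frac{300828}{481} \approx -625.42$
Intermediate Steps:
$t{\left(K \right)} = - 70 K$
$W = -164$ ($W = \left(-24 - 17\right) 4 = \left(-41\right) 4 = -164$)
$\frac{W + 2496}{\frac{t{\left(- 2 \left(4 + 1\right) \right)}}{2580} + J{\left(-4,-1 \right)}} = \frac{-164 + 2496}{\frac{\left(-70\right) \left(- 2 \left(4 + 1\right)\right)}{2580} - 4} = \frac{2332}{- 70 \left(\left(-2\right) 5\right) \frac{1}{2580} - 4} = \frac{2332}{\left(-70\right) \left(-10\right) \frac{1}{2580} - 4} = \frac{2332}{700 \cdot \frac{1}{2580} - 4} = \frac{2332}{\frac{35}{129} - 4} = \frac{2332}{- \frac{481}{129}} = 2332 \left(- \frac{129}{481}\right) = - \frac{300828}{481}$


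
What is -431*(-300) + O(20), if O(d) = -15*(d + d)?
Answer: 128700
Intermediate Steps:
O(d) = -30*d
-431*(-300) + O(20) = -431*(-300) - 30*20 = 129300 - 600 = 128700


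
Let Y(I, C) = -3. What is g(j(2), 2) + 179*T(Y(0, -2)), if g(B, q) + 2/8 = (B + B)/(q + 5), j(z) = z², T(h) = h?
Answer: -15011/28 ≈ -536.11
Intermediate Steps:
g(B, q) = -¼ + 2*B/(5 + q) (g(B, q) = -¼ + (B + B)/(q + 5) = -¼ + (2*B)/(5 + q) = -¼ + 2*B/(5 + q))
g(j(2), 2) + 179*T(Y(0, -2)) = (-5 - 1*2 + 8*2²)/(4*(5 + 2)) + 179*(-3) = (¼)*(-5 - 2 + 8*4)/7 - 537 = (¼)*(⅐)*(-5 - 2 + 32) - 537 = (¼)*(⅐)*25 - 537 = 25/28 - 537 = -15011/28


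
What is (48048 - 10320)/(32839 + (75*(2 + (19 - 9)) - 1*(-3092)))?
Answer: 12576/12277 ≈ 1.0244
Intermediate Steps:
(48048 - 10320)/(32839 + (75*(2 + (19 - 9)) - 1*(-3092))) = 37728/(32839 + (75*(2 + 10) + 3092)) = 37728/(32839 + (75*12 + 3092)) = 37728/(32839 + (900 + 3092)) = 37728/(32839 + 3992) = 37728/36831 = 37728*(1/36831) = 12576/12277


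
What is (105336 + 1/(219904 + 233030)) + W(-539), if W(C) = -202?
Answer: 47618763157/452934 ≈ 1.0513e+5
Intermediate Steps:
(105336 + 1/(219904 + 233030)) + W(-539) = (105336 + 1/(219904 + 233030)) - 202 = (105336 + 1/452934) - 202 = 47710255825/452934 - 202 = 47618763157/452934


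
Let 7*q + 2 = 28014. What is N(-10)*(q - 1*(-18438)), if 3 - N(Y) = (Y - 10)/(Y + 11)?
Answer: 3612794/7 ≈ 5.1611e+5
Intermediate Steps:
q = 28012/7 (q = -2/7 + (⅐)*28014 = -2/7 + 4002 = 28012/7 ≈ 4001.7)
N(Y) = 3 - (-10 + Y)/(11 + Y) (N(Y) = 3 - (Y - 10)/(Y + 11) = 3 - (-10 + Y)/(11 + Y))
N(-10)*(q - 1*(-18438)) = ((43 + 2*(-10))/(11 - 10))*(28012/7 - 1*(-18438)) = ((43 - 20)/1)*(28012/7 + 18438) = (1*23)*(157078/7) = 23*(157078/7) = 3612794/7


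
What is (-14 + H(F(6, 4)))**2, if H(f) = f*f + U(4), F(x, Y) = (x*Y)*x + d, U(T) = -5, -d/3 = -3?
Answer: 547092100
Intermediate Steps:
d = 9 (d = -3*(-3) = 9)
F(x, Y) = 9 + Y*x**2 (F(x, Y) = (x*Y)*x + 9 = (Y*x)*x + 9 = Y*x**2 + 9 = 9 + Y*x**2)
H(f) = -5 + f**2 (H(f) = f*f - 5 = f**2 - 5 = -5 + f**2)
(-14 + H(F(6, 4)))**2 = (-14 + (-5 + (9 + 4*6**2)**2))**2 = (-14 + (-5 + (9 + 4*36)**2))**2 = (-14 + (-5 + (9 + 144)**2))**2 = (-14 + (-5 + 153**2))**2 = (-14 + (-5 + 23409))**2 = (-14 + 23404)**2 = 23390**2 = 547092100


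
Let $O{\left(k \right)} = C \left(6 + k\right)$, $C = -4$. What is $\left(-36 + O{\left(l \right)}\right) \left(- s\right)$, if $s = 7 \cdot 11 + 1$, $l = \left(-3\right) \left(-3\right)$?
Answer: $7488$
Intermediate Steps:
$l = 9$
$s = 78$ ($s = 77 + 1 = 78$)
$O{\left(k \right)} = -24 - 4 k$ ($O{\left(k \right)} = - 4 \left(6 + k\right) = -24 - 4 k$)
$\left(-36 + O{\left(l \right)}\right) \left(- s\right) = \left(-36 - 60\right) \left(\left(-1\right) 78\right) = \left(-36 - 60\right) \left(-78\right) = \left(-96\right) \left(-78\right) = 7488$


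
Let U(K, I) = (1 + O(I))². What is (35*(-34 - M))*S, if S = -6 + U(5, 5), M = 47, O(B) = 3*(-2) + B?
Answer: 17010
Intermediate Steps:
O(B) = -6 + B
U(K, I) = (-5 + I)² (U(K, I) = (1 + (-6 + I))² = (-5 + I)²)
S = -6 (S = -6 + (-5 + 5)² = -6 + 0² = -6 + 0 = -6)
(35*(-34 - M))*S = (35*(-34 - 1*47))*(-6) = (35*(-34 - 47))*(-6) = (35*(-81))*(-6) = -2835*(-6) = 17010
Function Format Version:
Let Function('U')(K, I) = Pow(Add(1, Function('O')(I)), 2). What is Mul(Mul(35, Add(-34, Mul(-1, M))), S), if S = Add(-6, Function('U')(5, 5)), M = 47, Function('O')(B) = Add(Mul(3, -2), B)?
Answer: 17010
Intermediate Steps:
Function('O')(B) = Add(-6, B)
Function('U')(K, I) = Pow(Add(-5, I), 2) (Function('U')(K, I) = Pow(Add(1, Add(-6, I)), 2) = Pow(Add(-5, I), 2))
S = -6 (S = Add(-6, Pow(Add(-5, 5), 2)) = Add(-6, Pow(0, 2)) = Add(-6, 0) = -6)
Mul(Mul(35, Add(-34, Mul(-1, M))), S) = Mul(Mul(35, Add(-34, Mul(-1, 47))), -6) = Mul(Mul(35, Add(-34, -47)), -6) = Mul(Mul(35, -81), -6) = Mul(-2835, -6) = 17010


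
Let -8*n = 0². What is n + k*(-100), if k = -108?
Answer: 10800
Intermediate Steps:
n = 0 (n = -⅛*0² = -⅛*0 = 0)
n + k*(-100) = 0 - 108*(-100) = 0 + 10800 = 10800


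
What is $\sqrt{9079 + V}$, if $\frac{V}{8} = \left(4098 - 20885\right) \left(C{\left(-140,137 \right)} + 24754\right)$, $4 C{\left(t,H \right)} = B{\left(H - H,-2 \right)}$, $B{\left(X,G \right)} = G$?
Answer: $i \sqrt{3324286957} \approx 57657.0 i$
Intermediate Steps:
$C{\left(t,H \right)} = - \frac{1}{2}$ ($C{\left(t,H \right)} = \frac{1}{4} \left(-2\right) = - \frac{1}{2}$)
$V = -3324296036$ ($V = 8 \left(4098 - 20885\right) \left(- \frac{1}{2} + 24754\right) = 8 \left(\left(-16787\right) \frac{49507}{2}\right) = 8 \left(- \frac{831074009}{2}\right) = -3324296036$)
$\sqrt{9079 + V} = \sqrt{9079 - 3324296036} = \sqrt{-3324286957} = i \sqrt{3324286957}$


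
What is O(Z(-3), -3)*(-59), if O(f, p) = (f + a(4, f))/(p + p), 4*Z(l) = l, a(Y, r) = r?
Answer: -59/4 ≈ -14.750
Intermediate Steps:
Z(l) = l/4
O(f, p) = f/p (O(f, p) = (f + f)/(p + p) = (2*f)/((2*p)) = (2*f)*(1/(2*p)) = f/p)
O(Z(-3), -3)*(-59) = (((¼)*(-3))/(-3))*(-59) = -¾*(-⅓)*(-59) = (¼)*(-59) = -59/4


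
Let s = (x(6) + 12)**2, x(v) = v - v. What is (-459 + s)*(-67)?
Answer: 21105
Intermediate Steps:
x(v) = 0
s = 144 (s = (0 + 12)**2 = 12**2 = 144)
(-459 + s)*(-67) = (-459 + 144)*(-67) = -315*(-67) = 21105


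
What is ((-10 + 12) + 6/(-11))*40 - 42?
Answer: 178/11 ≈ 16.182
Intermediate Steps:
((-10 + 12) + 6/(-11))*40 - 42 = (2 + 6*(-1/11))*40 - 42 = (2 - 6/11)*40 - 42 = (16/11)*40 - 42 = 640/11 - 42 = 178/11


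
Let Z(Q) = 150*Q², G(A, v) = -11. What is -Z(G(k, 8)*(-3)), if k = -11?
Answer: -163350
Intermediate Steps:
-Z(G(k, 8)*(-3)) = -150*(-11*(-3))² = -150*33² = -150*1089 = -1*163350 = -163350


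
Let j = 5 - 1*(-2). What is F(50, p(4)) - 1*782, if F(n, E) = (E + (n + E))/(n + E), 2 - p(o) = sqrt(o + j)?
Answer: -2103140/2693 - 50*sqrt(11)/2693 ≈ -781.03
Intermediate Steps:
j = 7 (j = 5 + 2 = 7)
p(o) = 2 - sqrt(7 + o) (p(o) = 2 - sqrt(o + 7) = 2 - sqrt(7 + o))
F(n, E) = (n + 2*E)/(E + n) (F(n, E) = (E + (E + n))/(E + n) = (n + 2*E)/(E + n))
F(50, p(4)) - 1*782 = (50 + 2*(2 - sqrt(7 + 4)))/((2 - sqrt(7 + 4)) + 50) - 1*782 = (50 + 2*(2 - sqrt(11)))/((2 - sqrt(11)) + 50) - 782 = (50 + (4 - 2*sqrt(11)))/(52 - sqrt(11)) - 782 = (54 - 2*sqrt(11))/(52 - sqrt(11)) - 782 = -782 + (54 - 2*sqrt(11))/(52 - sqrt(11))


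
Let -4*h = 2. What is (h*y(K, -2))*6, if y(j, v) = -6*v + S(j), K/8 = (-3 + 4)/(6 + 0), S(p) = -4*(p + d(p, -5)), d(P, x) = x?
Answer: -80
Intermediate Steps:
S(p) = 20 - 4*p (S(p) = -4*(p - 5) = -4*(-5 + p) = 20 - 4*p)
K = 4/3 (K = 8*((-3 + 4)/(6 + 0)) = 8*(1/6) = 4/3 ≈ 1.3333)
y(j, v) = 20 - 6*v - 4*j (y(j, v) = -6*v + (20 - 4*j) = 20 - 6*v - 4*j)
h = -1/2 (h = -1/4*2 = -1/2 ≈ -0.50000)
(h*y(K, -2))*6 = -(20 - 6*(-2) - 4*4/3)/2*6 = -(20 + 12 - 16/3)/2*6 = -1/2*80/3*6 = -40/3*6 = -80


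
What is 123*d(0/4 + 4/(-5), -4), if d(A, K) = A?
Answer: -492/5 ≈ -98.400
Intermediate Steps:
123*d(0/4 + 4/(-5), -4) = 123*(0/4 + 4/(-5)) = 123*(0*(¼) + 4*(-⅕)) = 123*(0 - ⅘) = 123*(-⅘) = -492/5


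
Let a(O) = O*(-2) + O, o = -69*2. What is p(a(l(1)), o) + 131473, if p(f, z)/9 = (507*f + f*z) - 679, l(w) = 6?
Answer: 105436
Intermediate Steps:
o = -138
a(O) = -O (a(O) = -2*O + O = -O)
p(f, z) = -6111 + 4563*f + 9*f*z (p(f, z) = 9*((507*f + f*z) - 679) = 9*(-679 + 507*f + f*z) = -6111 + 4563*f + 9*f*z)
p(a(l(1)), o) + 131473 = (-6111 + 4563*(-1*6) + 9*(-1*6)*(-138)) + 131473 = (-6111 + 4563*(-6) + 9*(-6)*(-138)) + 131473 = (-6111 - 27378 + 7452) + 131473 = -26037 + 131473 = 105436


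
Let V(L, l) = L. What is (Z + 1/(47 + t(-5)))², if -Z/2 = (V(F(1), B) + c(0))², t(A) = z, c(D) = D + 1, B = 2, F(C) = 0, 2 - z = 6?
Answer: 7225/1849 ≈ 3.9075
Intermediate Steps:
z = -4 (z = 2 - 1*6 = 2 - 6 = -4)
c(D) = 1 + D
t(A) = -4
Z = -2 (Z = -2*(0 + (1 + 0))² = -2*(0 + 1)² = -2*1² = -2*1 = -2)
(Z + 1/(47 + t(-5)))² = (-2 + 1/(47 - 4))² = (-2 + 1/43)² = (-85/43)² = 7225/1849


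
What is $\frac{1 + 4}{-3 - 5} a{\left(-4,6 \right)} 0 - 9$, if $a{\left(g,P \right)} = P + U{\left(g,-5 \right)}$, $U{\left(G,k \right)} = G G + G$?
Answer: $-9$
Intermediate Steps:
$U{\left(G,k \right)} = G + G^{2}$ ($U{\left(G,k \right)} = G^{2} + G = G + G^{2}$)
$a{\left(g,P \right)} = P + g \left(1 + g\right)$
$\frac{1 + 4}{-3 - 5} a{\left(-4,6 \right)} 0 - 9 = \frac{1 + 4}{-3 - 5} \left(6 - 4 \left(1 - 4\right)\right) 0 - 9 = \frac{5}{-8} \left(6 - -12\right) 0 - 9 = 5 \left(- \frac{1}{8}\right) \left(6 + 12\right) 0 - 9 = \left(- \frac{5}{8}\right) 18 \cdot 0 - 9 = \left(- \frac{45}{4}\right) 0 - 9 = 0 - 9 = -9$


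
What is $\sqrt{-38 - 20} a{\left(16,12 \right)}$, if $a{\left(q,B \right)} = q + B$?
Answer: $28 i \sqrt{58} \approx 213.24 i$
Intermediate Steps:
$a{\left(q,B \right)} = B + q$
$\sqrt{-38 - 20} a{\left(16,12 \right)} = \sqrt{-38 - 20} \left(12 + 16\right) = \sqrt{-58} \cdot 28 = i \sqrt{58} \cdot 28 = 28 i \sqrt{58}$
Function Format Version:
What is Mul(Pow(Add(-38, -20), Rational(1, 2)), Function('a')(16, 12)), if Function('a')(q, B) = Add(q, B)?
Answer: Mul(28, I, Pow(58, Rational(1, 2))) ≈ Mul(213.24, I)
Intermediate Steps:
Function('a')(q, B) = Add(B, q)
Mul(Pow(Add(-38, -20), Rational(1, 2)), Function('a')(16, 12)) = Mul(Pow(Add(-38, -20), Rational(1, 2)), Add(12, 16)) = Mul(Pow(-58, Rational(1, 2)), 28) = Mul(Mul(I, Pow(58, Rational(1, 2))), 28) = Mul(28, I, Pow(58, Rational(1, 2)))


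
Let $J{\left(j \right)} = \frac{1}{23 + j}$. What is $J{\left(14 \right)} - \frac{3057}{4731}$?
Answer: $- \frac{36126}{58349} \approx -0.61914$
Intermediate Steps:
$J{\left(14 \right)} - \frac{3057}{4731} = \frac{1}{23 + 14} - \frac{3057}{4731} = \frac{1}{37} - \frac{1019}{1577} = - \frac{36126}{58349}$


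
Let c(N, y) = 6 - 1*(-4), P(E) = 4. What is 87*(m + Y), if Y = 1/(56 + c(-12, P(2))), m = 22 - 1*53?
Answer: -59305/22 ≈ -2695.7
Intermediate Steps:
m = -31 (m = 22 - 53 = -31)
c(N, y) = 10 (c(N, y) = 6 + 4 = 10)
Y = 1/66 (Y = 1/(56 + 10) = 1/66 ≈ 0.015152)
87*(m + Y) = 87*(-31 + 1/66) = 87*(-2045/66) = -59305/22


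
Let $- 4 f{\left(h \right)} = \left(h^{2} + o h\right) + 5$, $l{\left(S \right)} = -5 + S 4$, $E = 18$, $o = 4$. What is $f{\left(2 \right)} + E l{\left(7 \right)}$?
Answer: $\frac{1639}{4} \approx 409.75$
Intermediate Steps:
$l{\left(S \right)} = -5 + 4 S$
$f{\left(h \right)} = - \frac{5}{4} - h - \frac{h^{2}}{4}$ ($f{\left(h \right)} = - \frac{\left(h^{2} + 4 h\right) + 5}{4} = - \frac{5 + h^{2} + 4 h}{4} = - \frac{5}{4} - h - \frac{h^{2}}{4}$)
$f{\left(2 \right)} + E l{\left(7 \right)} = \left(- \frac{5}{4} - 2 - \frac{2^{2}}{4}\right) + 18 \left(-5 + 4 \cdot 7\right) = \left(- \frac{5}{4} - 2 - 1\right) + 18 \left(-5 + 28\right) = \left(- \frac{5}{4} - 2 - 1\right) + 18 \cdot 23 = - \frac{17}{4} + 414 = \frac{1639}{4}$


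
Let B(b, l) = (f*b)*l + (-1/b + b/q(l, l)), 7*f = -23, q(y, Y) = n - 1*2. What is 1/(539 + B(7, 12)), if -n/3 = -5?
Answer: 91/23969 ≈ 0.0037966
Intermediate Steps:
n = 15 (n = -3*(-5) = 15)
q(y, Y) = 13 (q(y, Y) = 15 - 1*2 = 15 - 2 = 13)
f = -23/7 (f = (⅐)*(-23) = -23/7 ≈ -3.2857)
B(b, l) = -1/b + b/13 - 23*b*l/7 (B(b, l) = (-23*b/7)*l + (-1/b + b/13) = -23*b*l/7 + (-1/b + b*(1/13)) = -23*b*l/7 + (-1/b + b/13) = -1/b + b/13 - 23*b*l/7)
1/(539 + B(7, 12)) = 1/(539 + (1/91)*(-91 + 7²*(7 - 299*12))/7) = 1/(539 + (1/91)*(⅐)*(-91 + 49*(7 - 3588))) = 1/(539 + (1/91)*(⅐)*(-91 + 49*(-3581))) = 1/(539 + (1/91)*(⅐)*(-91 - 175469)) = 1/(539 + (1/91)*(⅐)*(-175560)) = 1/(539 - 25080/91) = 1/(23969/91) = 91/23969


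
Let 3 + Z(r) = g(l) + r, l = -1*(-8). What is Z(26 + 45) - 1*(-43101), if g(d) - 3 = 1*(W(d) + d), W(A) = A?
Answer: 43188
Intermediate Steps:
l = 8
g(d) = 3 + 2*d (g(d) = 3 + 1*(d + d) = 3 + 1*(2*d) = 3 + 2*d)
Z(r) = 16 + r (Z(r) = -3 + ((3 + 2*8) + r) = -3 + ((3 + 16) + r) = -3 + (19 + r) = 16 + r)
Z(26 + 45) - 1*(-43101) = (16 + (26 + 45)) - 1*(-43101) = (16 + 71) + 43101 = 87 + 43101 = 43188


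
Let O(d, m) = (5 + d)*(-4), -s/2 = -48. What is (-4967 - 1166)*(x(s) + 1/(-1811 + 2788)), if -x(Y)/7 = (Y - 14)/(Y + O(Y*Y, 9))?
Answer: -1832497469/17970938 ≈ -101.97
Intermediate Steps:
s = 96 (s = -2*(-48) = 96)
O(d, m) = -20 - 4*d
x(Y) = -7*(-14 + Y)/(-20 + Y - 4*Y**2) (x(Y) = -7*(Y - 14)/(Y + (-20 - 4*Y*Y)) = -7*(-14 + Y)/(Y + (-20 - 4*Y**2)) = -7*(-14 + Y)/(-20 + Y - 4*Y**2))
(-4967 - 1166)*(x(s) + 1/(-1811 + 2788)) = (-4967 - 1166)*(7*(-14 + 96)/(20 - 1*96 + 4*96**2) + 1/(-1811 + 2788)) = -6133*(7*82/(20 - 96 + 4*9216) + 1/977) = -6133*(7*82/(20 - 96 + 36864) + 1/977) = -6133*(7*82/36788 + 1/977) = -6133*(7*(1/36788)*82 + 1/977) = -6133*(287/18394 + 1/977) = -6133*298793/17970938 = -1832497469/17970938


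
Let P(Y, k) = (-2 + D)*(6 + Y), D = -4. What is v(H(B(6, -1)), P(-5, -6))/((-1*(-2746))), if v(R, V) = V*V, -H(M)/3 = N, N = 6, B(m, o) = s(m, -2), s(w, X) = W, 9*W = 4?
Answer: 18/1373 ≈ 0.013110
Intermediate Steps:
W = 4/9 (W = (1/9)*4 = 4/9 ≈ 0.44444)
s(w, X) = 4/9
B(m, o) = 4/9
H(M) = -18 (H(M) = -3*6 = -18)
P(Y, k) = -36 - 6*Y (P(Y, k) = (-2 - 4)*(6 + Y) = -6*(6 + Y) = -36 - 6*Y)
v(R, V) = V**2
v(H(B(6, -1)), P(-5, -6))/((-1*(-2746))) = (-36 - 6*(-5))**2/((-1*(-2746))) = (-36 + 30)**2/2746 = (-6)**2*(1/2746) = 36*(1/2746) = 18/1373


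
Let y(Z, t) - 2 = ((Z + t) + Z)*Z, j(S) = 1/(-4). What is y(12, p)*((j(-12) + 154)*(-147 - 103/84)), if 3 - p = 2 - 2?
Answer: -416050165/56 ≈ -7.4295e+6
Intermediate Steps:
j(S) = -1/4
p = 3 (p = 3 - (2 - 2) = 3 - 1*0 = 3 + 0 = 3)
y(Z, t) = 2 + Z*(t + 2*Z) (y(Z, t) = 2 + ((Z + t) + Z)*Z = 2 + (t + 2*Z)*Z = 2 + Z*(t + 2*Z))
y(12, p)*((j(-12) + 154)*(-147 - 103/84)) = (2 + 2*12**2 + 12*3)*((-1/4 + 154)*(-147 - 103/84)) = (2 + 2*144 + 36)*(615*(-147 - 103*1/84)/4) = (2 + 288 + 36)*(615*(-147 - 103/84)/4) = 326*((615/4)*(-12451/84)) = 326*(-2552455/112) = -416050165/56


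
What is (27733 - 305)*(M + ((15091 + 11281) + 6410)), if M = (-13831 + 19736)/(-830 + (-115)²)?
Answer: 2229012093852/2479 ≈ 8.9916e+8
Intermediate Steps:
M = 1181/2479 (M = 5905/(-830 + 13225) = 5905/12395 = 5905*(1/12395) = 1181/2479 ≈ 0.47640)
(27733 - 305)*(M + ((15091 + 11281) + 6410)) = (27733 - 305)*(1181/2479 + ((15091 + 11281) + 6410)) = 27428*(1181/2479 + (26372 + 6410)) = 27428*(1181/2479 + 32782) = 27428*(81267759/2479) = 2229012093852/2479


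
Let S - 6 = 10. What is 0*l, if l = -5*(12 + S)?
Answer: 0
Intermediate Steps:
S = 16 (S = 6 + 10 = 16)
l = -140 (l = -5*(12 + 16) = -5*28 = -140)
0*l = 0*(-140) = 0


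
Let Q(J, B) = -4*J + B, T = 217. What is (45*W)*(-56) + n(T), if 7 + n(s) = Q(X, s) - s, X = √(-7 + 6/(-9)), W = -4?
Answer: 10073 - 4*I*√69/3 ≈ 10073.0 - 11.076*I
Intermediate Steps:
X = I*√69/3 (X = √(-7 + 6*(-⅑)) = √(-7 - ⅔) = √(-23/3) = I*√69/3 ≈ 2.7689*I)
Q(J, B) = B - 4*J
n(s) = -7 - 4*I*√69/3 (n(s) = -7 + ((s - 4*I*√69/3) - s) = -7 - 4*I*√69/3)
(45*W)*(-56) + n(T) = (45*(-4))*(-56) + (-7 - 4*I*√69/3) = -180*(-56) + (-7 - 4*I*√69/3) = 10080 + (-7 - 4*I*√69/3) = 10073 - 4*I*√69/3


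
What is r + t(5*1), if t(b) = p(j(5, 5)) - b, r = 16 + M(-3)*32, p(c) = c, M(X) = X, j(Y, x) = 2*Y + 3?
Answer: -72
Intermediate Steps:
j(Y, x) = 3 + 2*Y
r = -80 (r = 16 - 3*32 = 16 - 96 = -80)
t(b) = 13 - b (t(b) = (3 + 2*5) - b = (3 + 10) - b = 13 - b)
r + t(5*1) = -80 + (13 - 5) = -80 + 8 = -72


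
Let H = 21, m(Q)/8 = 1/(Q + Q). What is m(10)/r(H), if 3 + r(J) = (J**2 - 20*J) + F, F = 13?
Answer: 2/155 ≈ 0.012903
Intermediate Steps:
m(Q) = 4/Q (m(Q) = 8/(Q + Q) = 8/((2*Q)) = 8*(1/(2*Q)) = 4/Q)
r(J) = 10 + J**2 - 20*J (r(J) = -3 + ((J**2 - 20*J) + 13) = -3 + (13 + J**2 - 20*J) = 10 + J**2 - 20*J)
m(10)/r(H) = (4/10)/(10 + 21**2 - 20*21) = (4*(1/10))/(10 + 441 - 420) = (2/5)/31 = (2/5)*(1/31) = 2/155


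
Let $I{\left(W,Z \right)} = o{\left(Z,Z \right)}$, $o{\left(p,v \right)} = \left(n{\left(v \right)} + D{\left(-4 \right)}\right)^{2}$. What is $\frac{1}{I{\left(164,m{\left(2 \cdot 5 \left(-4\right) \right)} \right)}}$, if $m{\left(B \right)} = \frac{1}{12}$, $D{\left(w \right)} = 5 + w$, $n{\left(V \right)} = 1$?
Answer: $\frac{1}{4} \approx 0.25$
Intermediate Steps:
$m{\left(B \right)} = \frac{1}{12}$
$o{\left(p,v \right)} = 4$ ($o{\left(p,v \right)} = \left(1 + \left(5 - 4\right)\right)^{2} = \left(1 + 1\right)^{2} = 2^{2} = 4$)
$I{\left(W,Z \right)} = 4$
$\frac{1}{I{\left(164,m{\left(2 \cdot 5 \left(-4\right) \right)} \right)}} = \frac{1}{4}$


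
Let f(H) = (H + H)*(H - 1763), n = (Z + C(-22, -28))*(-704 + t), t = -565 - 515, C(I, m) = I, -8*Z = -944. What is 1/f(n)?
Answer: 1/59266592256 ≈ 1.6873e-11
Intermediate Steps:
Z = 118 (Z = -⅛*(-944) = 118)
t = -1080
n = -171264 (n = (118 - 22)*(-704 - 1080) = 96*(-1784) = -171264)
f(H) = 2*H*(-1763 + H) (f(H) = (2*H)*(-1763 + H) = 2*H*(-1763 + H))
1/f(n) = 1/(2*(-171264)*(-1763 - 171264)) = 1/(2*(-171264)*(-173027)) = 1/59266592256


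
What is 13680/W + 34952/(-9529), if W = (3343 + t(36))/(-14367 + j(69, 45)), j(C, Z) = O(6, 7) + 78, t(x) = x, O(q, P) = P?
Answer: -1861872777848/32198491 ≈ -57825.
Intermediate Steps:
j(C, Z) = 85 (j(C, Z) = 7 + 78 = 85)
W = -3379/14282 (W = (3343 + 36)/(-14367 + 85) = 3379/(-14282) = 3379*(-1/14282) = -3379/14282 ≈ -0.23659)
13680/W + 34952/(-9529) = 13680/(-3379/14282) + 34952/(-9529) = 13680*(-14282/3379) + 34952*(-1/9529) = -195377760/3379 - 34952/9529 = -1861872777848/32198491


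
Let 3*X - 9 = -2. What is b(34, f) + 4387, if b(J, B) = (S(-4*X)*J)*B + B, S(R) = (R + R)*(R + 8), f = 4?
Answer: 69983/9 ≈ 7775.9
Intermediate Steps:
X = 7/3 (X = 3 + (1/3)*(-2) = 3 - 2/3 = 7/3 ≈ 2.3333)
S(R) = 2*R*(8 + R) (S(R) = (2*R)*(8 + R) = 2*R*(8 + R))
b(J, B) = B + 224*B*J/9 (b(J, B) = ((2*(-4*7/3)*(8 - 4*7/3))*J)*B + B = ((2*(-28/3)*(8 - 28/3))*J)*B + B = ((2*(-28/3)*(-4/3))*J)*B + B = (224*J/9)*B + B = 224*B*J/9 + B = B + 224*B*J/9)
b(34, f) + 4387 = (1/9)*4*(9 + 224*34) + 4387 = (1/9)*4*(9 + 7616) + 4387 = (1/9)*4*7625 + 4387 = 30500/9 + 4387 = 69983/9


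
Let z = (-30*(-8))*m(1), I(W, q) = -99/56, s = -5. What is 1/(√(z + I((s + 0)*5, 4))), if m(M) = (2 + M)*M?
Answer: 2*√62566/13407 ≈ 0.037314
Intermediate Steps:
m(M) = M*(2 + M)
I(W, q) = -99/56 (I(W, q) = -99*1/56 = -99/56)
z = 720 (z = (-30*(-8))*(1*(2 + 1)) = 240*(1*3) = 240*3 = 720)
1/(√(z + I((s + 0)*5, 4))) = 1/(√(720 - 99/56)) = 1/(√(40221/56)) = 1/(3*√62566/28) = 2*√62566/13407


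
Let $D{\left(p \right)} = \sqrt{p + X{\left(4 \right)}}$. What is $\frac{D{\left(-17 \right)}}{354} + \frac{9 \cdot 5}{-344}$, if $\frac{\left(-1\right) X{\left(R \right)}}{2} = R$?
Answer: $- \frac{45}{344} + \frac{5 i}{354} \approx -0.13081 + 0.014124 i$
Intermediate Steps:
$X{\left(R \right)} = - 2 R$
$D{\left(p \right)} = \sqrt{-8 + p}$ ($D{\left(p \right)} = \sqrt{p - 8} = \sqrt{-8 + p}$)
$\frac{D{\left(-17 \right)}}{354} + \frac{9 \cdot 5}{-344} = \frac{\sqrt{-8 - 17}}{354} + \frac{9 \cdot 5}{-344} = \sqrt{-25} \cdot \frac{1}{354} + 45 \left(- \frac{1}{344}\right) = 5 i \frac{1}{354} - \frac{45}{344} = \frac{5 i}{354} - \frac{45}{344} = - \frac{45}{344} + \frac{5 i}{354}$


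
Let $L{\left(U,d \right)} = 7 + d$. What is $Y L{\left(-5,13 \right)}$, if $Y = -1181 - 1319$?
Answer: $-50000$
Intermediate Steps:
$Y = -2500$
$Y L{\left(-5,13 \right)} = - 2500 \left(7 + 13\right) = \left(-2500\right) 20 = -50000$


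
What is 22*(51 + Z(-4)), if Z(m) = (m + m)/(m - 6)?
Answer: 5698/5 ≈ 1139.6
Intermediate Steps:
Z(m) = 2*m/(-6 + m) (Z(m) = (2*m)/(-6 + m) = 2*m/(-6 + m))
22*(51 + Z(-4)) = 22*(51 + 2*(-4)/(-6 - 4)) = 22*(51 + 2*(-4)/(-10)) = 22*(51 + 2*(-4)*(-⅒)) = 22*(51 + ⅘) = 22*(259/5) = 5698/5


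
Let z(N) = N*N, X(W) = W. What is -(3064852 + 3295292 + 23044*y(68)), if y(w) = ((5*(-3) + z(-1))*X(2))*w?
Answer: 37515632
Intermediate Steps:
z(N) = N**2
y(w) = -28*w (y(w) = ((5*(-3) + (-1)**2)*2)*w = ((-15 + 1)*2)*w = (-14*2)*w = -28*w)
-(3064852 + 3295292 + 23044*y(68)) = -(-40810924 + 3295292) = -23044/(1/(-1904 + (143 + 133))) = -23044/(1/(-1904 + 276)) = -23044/(1/(-1628)) = -23044/(-1/1628) = -23044*(-1628) = 37515632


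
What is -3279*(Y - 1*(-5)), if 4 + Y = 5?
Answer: -19674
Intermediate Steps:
Y = 1 (Y = -4 + 5 = 1)
-3279*(Y - 1*(-5)) = -3279*(1 - 1*(-5)) = -3279*(1 + 5) = -3279*6 = -19674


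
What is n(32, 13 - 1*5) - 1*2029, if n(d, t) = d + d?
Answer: -1965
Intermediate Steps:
n(d, t) = 2*d
n(32, 13 - 1*5) - 1*2029 = 2*32 - 1*2029 = 64 - 2029 = -1965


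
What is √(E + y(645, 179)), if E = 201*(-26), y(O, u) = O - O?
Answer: I*√5226 ≈ 72.291*I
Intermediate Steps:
y(O, u) = 0
E = -5226
√(E + y(645, 179)) = √(-5226 + 0) = √(-5226) = I*√5226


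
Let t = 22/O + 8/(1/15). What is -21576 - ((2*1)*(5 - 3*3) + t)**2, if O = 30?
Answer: -7714081/225 ≈ -34285.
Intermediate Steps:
t = 1811/15 (t = 22/30 + 8/(1/15) = 22*(1/30) + 8/(1/15) = 11/15 + 8*15 = 11/15 + 120 = 1811/15 ≈ 120.73)
-21576 - ((2*1)*(5 - 3*3) + t)**2 = -21576 - ((2*1)*(5 - 3*3) + 1811/15)**2 = -21576 - (2*(5 - 9) + 1811/15)**2 = -21576 - (2*(-4) + 1811/15)**2 = -21576 - (-8 + 1811/15)**2 = -21576 - (1691/15)**2 = -21576 - 1*2859481/225 = -21576 - 2859481/225 = -7714081/225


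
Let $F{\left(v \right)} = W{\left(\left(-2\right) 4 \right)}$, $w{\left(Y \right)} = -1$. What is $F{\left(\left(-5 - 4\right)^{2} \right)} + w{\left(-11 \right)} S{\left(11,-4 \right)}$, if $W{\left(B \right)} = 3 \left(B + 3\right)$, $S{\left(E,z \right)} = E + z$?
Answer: $-22$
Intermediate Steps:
$W{\left(B \right)} = 9 + 3 B$ ($W{\left(B \right)} = 3 \left(3 + B\right) = 9 + 3 B$)
$F{\left(v \right)} = -15$ ($F{\left(v \right)} = 9 + 3 \left(\left(-2\right) 4\right) = 9 + 3 \left(-8\right) = 9 - 24 = -15$)
$F{\left(\left(-5 - 4\right)^{2} \right)} + w{\left(-11 \right)} S{\left(11,-4 \right)} = -15 - \left(11 - 4\right) = -15 - 7 = -22$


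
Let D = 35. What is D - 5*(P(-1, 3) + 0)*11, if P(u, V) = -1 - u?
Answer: 35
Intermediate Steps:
D - 5*(P(-1, 3) + 0)*11 = 35 - 5*((-1 - 1*(-1)) + 0)*11 = 35 - 5*((-1 + 1) + 0)*11 = 35 - 5*(0 + 0)*11 = 35 - 5*0*11 = 35 + 0*11 = 35 + 0 = 35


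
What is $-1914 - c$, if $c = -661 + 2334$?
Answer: $-3587$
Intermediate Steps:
$c = 1673$
$-1914 - c = -1914 - 1673 = -3587$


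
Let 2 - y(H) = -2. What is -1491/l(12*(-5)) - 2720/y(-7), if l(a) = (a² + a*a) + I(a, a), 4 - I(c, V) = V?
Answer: -4941011/7264 ≈ -680.21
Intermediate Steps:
y(H) = 4 (y(H) = 2 - 1*(-2) = 2 + 2 = 4)
I(c, V) = 4 - V
l(a) = 4 - a + 2*a² (l(a) = (a² + a*a) + (4 - a) = (a² + a²) + (4 - a) = 2*a² + (4 - a) = 4 - a + 2*a²)
-1491/l(12*(-5)) - 2720/y(-7) = -1491/(4 - 12*(-5) + 2*(12*(-5))²) - 2720/4 = -1491/(4 - 1*(-60) + 2*(-60)²) - 2720*¼ = -1491/(4 + 60 + 2*3600) - 680 = -1491/(4 + 60 + 7200) - 680 = -1491/7264 - 680 = -4941011/7264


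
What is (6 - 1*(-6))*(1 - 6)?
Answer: -60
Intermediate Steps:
(6 - 1*(-6))*(1 - 6) = (6 + 6)*(-5) = 12*(-5) = -60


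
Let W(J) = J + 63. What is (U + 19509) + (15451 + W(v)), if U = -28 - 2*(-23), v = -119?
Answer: 34922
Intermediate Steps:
U = 18 (U = -28 + 46 = 18)
W(J) = 63 + J
(U + 19509) + (15451 + W(v)) = (18 + 19509) + (15451 + (63 - 119)) = 19527 + (15451 - 56) = 19527 + 15395 = 34922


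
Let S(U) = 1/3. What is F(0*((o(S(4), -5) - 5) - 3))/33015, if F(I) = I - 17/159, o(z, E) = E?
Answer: -17/5249385 ≈ -3.2385e-6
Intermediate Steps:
S(U) = 1/3 (S(U) = 1*(1/3) = 1/3)
F(I) = -17/159 + I (F(I) = I - 17*1/159 = I - 17/159 = -17/159 + I)
F(0*((o(S(4), -5) - 5) - 3))/33015 = (-17/159 + 0*((-5 - 5) - 3))/33015 = (-17/159 + 0*(-10 - 3))*(1/33015) = (-17/159 + 0*(-13))*(1/33015) = (-17/159 + 0)*(1/33015) = -17/159*1/33015 = -17/5249385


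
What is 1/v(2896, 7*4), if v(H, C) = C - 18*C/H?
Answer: 362/10073 ≈ 0.035938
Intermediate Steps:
v(H, C) = C - 18*C/H
1/v(2896, 7*4) = 1/((7*4)*(-18 + 2896)/2896) = 1/(28*(1/2896)*2878) = 1/(10073/362) = 362/10073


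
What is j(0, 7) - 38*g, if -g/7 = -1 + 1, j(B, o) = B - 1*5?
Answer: -5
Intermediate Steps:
j(B, o) = -5 + B (j(B, o) = B - 5 = -5 + B)
g = 0 (g = -7*(-1 + 1) = -7*0 = 0)
j(0, 7) - 38*g = (-5 + 0) - 38*0 = -5 + 0 = -5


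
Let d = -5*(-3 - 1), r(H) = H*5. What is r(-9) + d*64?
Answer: 1235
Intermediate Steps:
r(H) = 5*H
d = 20 (d = -5*(-4) = 20)
r(-9) + d*64 = 5*(-9) + 20*64 = -45 + 1280 = 1235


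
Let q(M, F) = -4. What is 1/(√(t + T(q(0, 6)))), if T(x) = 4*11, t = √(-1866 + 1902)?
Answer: √2/10 ≈ 0.14142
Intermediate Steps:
t = 6 (t = √36 = 6)
T(x) = 44
1/(√(t + T(q(0, 6)))) = 1/(√(6 + 44)) = 1/(√50) = 1/(5*√2) = √2/10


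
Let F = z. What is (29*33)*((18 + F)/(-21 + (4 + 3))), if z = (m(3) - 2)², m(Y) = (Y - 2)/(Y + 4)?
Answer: -1005807/686 ≈ -1466.2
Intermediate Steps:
m(Y) = (-2 + Y)/(4 + Y)
z = 169/49 (z = ((-2 + 3)/(4 + 3) - 2)² = (1/7 - 2)² = ((⅐)*1 - 2)² = (⅐ - 2)² = (-13/7)² = 169/49 ≈ 3.4490)
F = 169/49 ≈ 3.4490
(29*33)*((18 + F)/(-21 + (4 + 3))) = (29*33)*((18 + 169/49)/(-21 + (4 + 3))) = 957*(1051/(49*(-21 + 7))) = 957*((1051/49)/(-14)) = 957*((1051/49)*(-1/14)) = 957*(-1051/686) = -1005807/686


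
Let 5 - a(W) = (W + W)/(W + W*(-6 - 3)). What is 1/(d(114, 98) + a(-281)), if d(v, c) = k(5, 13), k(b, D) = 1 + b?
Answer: 4/45 ≈ 0.088889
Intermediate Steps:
d(v, c) = 6 (d(v, c) = 1 + 5 = 6)
a(W) = 21/4 (a(W) = 5 - (W + W)/(W + W*(-6 - 3)) = 5 - 2*W/(W + W*(-9)) = 5 - 2*W/(W - 9*W) = 5 - 2*W/((-8*W)) = 5 - 2*W*(-1/(8*W)) = 5 - 1*(-¼) = 5 + ¼ = 21/4)
1/(d(114, 98) + a(-281)) = 1/(6 + 21/4) = 1/(45/4) = 4/45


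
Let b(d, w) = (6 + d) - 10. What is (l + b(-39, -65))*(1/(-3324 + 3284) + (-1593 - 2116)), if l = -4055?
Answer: 303991689/20 ≈ 1.5200e+7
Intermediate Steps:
b(d, w) = -4 + d
(l + b(-39, -65))*(1/(-3324 + 3284) + (-1593 - 2116)) = (-4055 + (-4 - 39))*(1/(-3324 + 3284) + (-1593 - 2116)) = (-4055 - 43)*(1/(-40) - 3709) = -4098*(-1/40 - 3709) = -4098*(-148361/40) = 303991689/20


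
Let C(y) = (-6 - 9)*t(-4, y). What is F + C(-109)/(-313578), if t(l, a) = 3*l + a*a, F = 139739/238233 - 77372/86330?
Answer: 92468821904849/358291694838690 ≈ 0.25808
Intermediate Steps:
F = -3184447903/10283327445 (F = 139739*(1/238233) - 77372*1/86330 = 139739/238233 - 38686/43165 = -3184447903/10283327445 ≈ -0.30967)
t(l, a) = a² + 3*l (t(l, a) = 3*l + a² = a² + 3*l)
C(y) = 180 - 15*y² (C(y) = (-6 - 9)*(y² + 3*(-4)) = -15*(y² - 12) = -15*(-12 + y²) = 180 - 15*y²)
F + C(-109)/(-313578) = -3184447903/10283327445 + (180 - 15*(-109)²)/(-313578) = -3184447903/10283327445 + (180 - 15*11881)*(-1/313578) = -3184447903/10283327445 + (180 - 178215)*(-1/313578) = -3184447903/10283327445 - 178035*(-1/313578) = -3184447903/10283327445 + 59345/104526 = 92468821904849/358291694838690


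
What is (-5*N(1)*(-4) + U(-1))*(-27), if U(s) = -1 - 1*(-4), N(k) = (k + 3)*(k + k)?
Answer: -4401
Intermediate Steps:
N(k) = 2*k*(3 + k) (N(k) = (3 + k)*(2*k) = 2*k*(3 + k))
U(s) = 3 (U(s) = -1 + 4 = 3)
(-5*N(1)*(-4) + U(-1))*(-27) = (-10*(3 + 1)*(-4) + 3)*(-27) = (-10*4*(-4) + 3)*(-27) = (-5*8*(-4) + 3)*(-27) = (-40*(-4) + 3)*(-27) = (160 + 3)*(-27) = 163*(-27) = -4401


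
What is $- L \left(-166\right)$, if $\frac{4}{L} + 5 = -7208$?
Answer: $- \frac{664}{7213} \approx -0.092056$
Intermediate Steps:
$L = - \frac{4}{7213}$ ($L = \frac{4}{-5 - 7208} = \frac{4}{-7213} = 4 \left(- \frac{1}{7213}\right) = - \frac{4}{7213} \approx -0.00055455$)
$- L \left(-166\right) = - \frac{\left(-4\right) \left(-166\right)}{7213} = \left(-1\right) \frac{664}{7213} = - \frac{664}{7213}$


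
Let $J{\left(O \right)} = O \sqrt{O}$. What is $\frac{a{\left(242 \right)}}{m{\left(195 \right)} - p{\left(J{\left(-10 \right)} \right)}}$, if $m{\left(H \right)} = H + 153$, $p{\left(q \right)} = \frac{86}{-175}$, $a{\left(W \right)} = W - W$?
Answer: $0$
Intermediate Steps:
$J{\left(O \right)} = O^{\frac{3}{2}}$
$a{\left(W \right)} = 0$
$p{\left(q \right)} = - \frac{86}{175}$ ($p{\left(q \right)} = 86 \left(- \frac{1}{175}\right) = - \frac{86}{175}$)
$m{\left(H \right)} = 153 + H$
$\frac{a{\left(242 \right)}}{m{\left(195 \right)} - p{\left(J{\left(-10 \right)} \right)}} = \frac{0}{\left(153 + 195\right) - - \frac{86}{175}} = \frac{0}{348 + \frac{86}{175}} = \frac{0}{\frac{60986}{175}} = 0 \cdot \frac{175}{60986} = 0$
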